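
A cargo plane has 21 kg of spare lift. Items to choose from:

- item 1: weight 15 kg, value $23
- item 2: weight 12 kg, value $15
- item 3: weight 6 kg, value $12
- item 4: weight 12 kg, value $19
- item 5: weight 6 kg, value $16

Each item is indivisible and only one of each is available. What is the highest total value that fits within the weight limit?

Check high-value combinations within 21 kg:
- item 1+item 5: weight 15+6=21, value 23+16=39
- item 4+item 5: weight 12+6=18, value 19+16=35
- item 1+item 3: weight 15+6=21, value 23+12=35
- item 3+item 4: weight 6+12=18, value 12+19=31
- item 2+item 5: weight 12+6=18, value 15+16=31
Best: $39.

$39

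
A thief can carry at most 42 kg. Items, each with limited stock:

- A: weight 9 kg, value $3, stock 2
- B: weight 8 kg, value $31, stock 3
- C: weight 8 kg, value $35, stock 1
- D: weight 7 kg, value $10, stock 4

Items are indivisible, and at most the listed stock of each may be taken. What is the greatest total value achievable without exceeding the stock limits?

Top feasible selections:
- 3×B + 1×C + 1×D: weight 39, value 138
- 1×A + 3×B + 1×C: weight 41, value 131
- 3×B + 1×C: weight 32, value 128
Best: $138.

$138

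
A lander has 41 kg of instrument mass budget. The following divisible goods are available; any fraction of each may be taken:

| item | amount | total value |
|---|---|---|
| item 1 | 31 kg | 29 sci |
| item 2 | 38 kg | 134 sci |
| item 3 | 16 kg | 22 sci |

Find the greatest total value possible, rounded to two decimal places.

138.13

Take in order of value per unit:
- item 2 (134/38 per unit): all 38 → value 134, running total 134.00
- item 3 (22/16 per unit): 3 of 16 → value 3×22/16 = 4.1250, running total 138.13
Total 138.13.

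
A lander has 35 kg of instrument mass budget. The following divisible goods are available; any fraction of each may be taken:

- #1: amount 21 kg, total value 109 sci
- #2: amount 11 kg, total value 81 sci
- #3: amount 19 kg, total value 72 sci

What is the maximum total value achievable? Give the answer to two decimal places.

201.37

Take in order of value per unit:
- #2 (81/11 per unit): all 11 → value 81, running total 81.00
- #1 (109/21 per unit): all 21 → value 109, running total 190.00
- #3 (72/19 per unit): 3 of 19 → value 3×72/19 = 11.3684, running total 201.37
Total 201.37.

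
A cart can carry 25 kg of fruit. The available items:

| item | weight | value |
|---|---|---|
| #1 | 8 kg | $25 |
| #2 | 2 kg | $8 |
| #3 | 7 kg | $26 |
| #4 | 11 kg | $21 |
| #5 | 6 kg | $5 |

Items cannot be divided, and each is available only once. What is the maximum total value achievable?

$64

This is a 0/1 knapsack; check combinations near the capacity.
- #1+#2+#3+#5: weight 8+2+7+6=23, value 25+8+26+5=64
- #1+#2+#3: weight 8+2+7=17, value 25+8+26=59
- #1+#3+#5: weight 8+7+6=21, value 25+26+5=56
- #2+#3+#4: weight 2+7+11=20, value 8+26+21=55
- #1+#2+#4: weight 8+2+11=21, value 25+8+21=54
Best: $64.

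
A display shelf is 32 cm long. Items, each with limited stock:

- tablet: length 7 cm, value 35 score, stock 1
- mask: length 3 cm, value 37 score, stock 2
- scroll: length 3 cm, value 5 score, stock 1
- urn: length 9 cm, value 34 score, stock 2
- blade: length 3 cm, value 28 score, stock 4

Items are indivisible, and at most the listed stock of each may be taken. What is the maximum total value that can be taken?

Best selections within length 32 and stock limits:
- 1×tablet + 2×mask + 1×urn + 3×blade: length 31, value 227
- 1×tablet + 2×mask + 1×scroll + 4×blade: length 28, value 226
- 2×mask + 1×scroll + 1×urn + 4×blade: length 30, value 225
- 1×tablet + 2×mask + 4×blade: length 25, value 221
Best: 227 score.

227 score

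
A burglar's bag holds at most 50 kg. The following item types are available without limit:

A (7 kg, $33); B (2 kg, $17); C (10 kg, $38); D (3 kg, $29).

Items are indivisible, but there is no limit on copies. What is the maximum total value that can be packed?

Best value-per-unit is D at 29/3; filling with it alone gives 16×29 = 464.
Optimal mix: 1×B + 16×D → weight 50, value 481.

$481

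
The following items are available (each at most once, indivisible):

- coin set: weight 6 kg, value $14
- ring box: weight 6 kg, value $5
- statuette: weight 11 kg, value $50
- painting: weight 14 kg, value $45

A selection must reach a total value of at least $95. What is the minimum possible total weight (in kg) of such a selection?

25

Subsets with value ≥ 95, sorted by total weight:
- statuette+painting: weight 25, value 95
- coin set+statuette+painting: weight 31, value 109
- ring box+statuette+painting: weight 31, value 100
Minimum weight: 25 kg.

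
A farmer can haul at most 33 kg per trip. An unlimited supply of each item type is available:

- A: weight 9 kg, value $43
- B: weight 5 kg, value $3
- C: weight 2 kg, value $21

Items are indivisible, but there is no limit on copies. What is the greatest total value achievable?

$336

Best value-per-unit is C at 21/2, and filling with it alone uses weight 16×2=32. No mix of the others beats 16×21 = 336.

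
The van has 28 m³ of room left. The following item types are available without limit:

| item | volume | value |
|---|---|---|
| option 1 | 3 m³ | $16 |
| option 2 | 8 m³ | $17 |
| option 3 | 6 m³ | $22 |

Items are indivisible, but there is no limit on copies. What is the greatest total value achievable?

$144

Best value-per-unit is option 1 at 16/3, and filling with it alone uses volume 9×3=27. No mix of the others beats 9×16 = 144.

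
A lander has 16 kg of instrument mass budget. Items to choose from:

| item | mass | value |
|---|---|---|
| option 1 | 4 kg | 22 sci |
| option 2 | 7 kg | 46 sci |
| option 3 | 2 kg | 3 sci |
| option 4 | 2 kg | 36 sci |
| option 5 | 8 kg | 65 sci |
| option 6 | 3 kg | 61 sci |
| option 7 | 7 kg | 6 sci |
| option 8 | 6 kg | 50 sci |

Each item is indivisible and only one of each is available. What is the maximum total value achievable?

This is a 0/1 knapsack; check combinations near the capacity.
- option 1+option 4+option 6+option 8: mass 4+2+3+6=15, value 22+36+61+50=169
- option 3+option 4+option 5+option 6: mass 2+2+8+3=15, value 3+36+65+61=165
- option 1+option 2+option 4+option 6: mass 4+7+2+3=16, value 22+46+36+61=165
- option 4+option 5+option 6: mass 2+8+3=13, value 36+65+61=162
- option 2+option 6+option 8: mass 7+3+6=16, value 46+61+50=157
Best: 169 sci.

169 sci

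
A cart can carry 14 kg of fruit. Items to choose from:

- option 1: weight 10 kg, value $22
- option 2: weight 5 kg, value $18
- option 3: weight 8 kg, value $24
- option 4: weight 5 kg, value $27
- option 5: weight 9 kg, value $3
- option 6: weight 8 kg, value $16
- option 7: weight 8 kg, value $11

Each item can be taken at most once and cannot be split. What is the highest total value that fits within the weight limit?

Check high-value combinations within 14 kg:
- option 3+option 4: weight 8+5=13, value 24+27=51
- option 2+option 4: weight 5+5=10, value 18+27=45
- option 4+option 6: weight 5+8=13, value 27+16=43
- option 2+option 3: weight 5+8=13, value 18+24=42
- option 4+option 7: weight 5+8=13, value 27+11=38
Best: $51.

$51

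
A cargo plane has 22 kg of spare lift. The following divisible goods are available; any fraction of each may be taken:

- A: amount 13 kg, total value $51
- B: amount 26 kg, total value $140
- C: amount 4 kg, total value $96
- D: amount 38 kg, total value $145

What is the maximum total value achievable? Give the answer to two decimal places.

192.92

Take in order of value per unit:
- C (96/4 per unit): all 4 → value 96, running total 96.00
- B (140/26 per unit): 18 of 26 → value 18×140/26 = 96.9231, running total 192.92
Total 192.92.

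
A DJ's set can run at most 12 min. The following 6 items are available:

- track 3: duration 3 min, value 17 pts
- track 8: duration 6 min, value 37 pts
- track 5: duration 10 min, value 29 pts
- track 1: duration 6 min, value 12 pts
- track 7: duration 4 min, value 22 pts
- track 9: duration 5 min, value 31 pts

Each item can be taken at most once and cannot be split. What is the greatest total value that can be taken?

Check high-value combinations within 12 min:
- track 3+track 7+track 9: duration 3+4+5=12, value 17+22+31=70
- track 8+track 9: duration 6+5=11, value 37+31=68
- track 8+track 7: duration 6+4=10, value 37+22=59
Best: 70 pts.

70 pts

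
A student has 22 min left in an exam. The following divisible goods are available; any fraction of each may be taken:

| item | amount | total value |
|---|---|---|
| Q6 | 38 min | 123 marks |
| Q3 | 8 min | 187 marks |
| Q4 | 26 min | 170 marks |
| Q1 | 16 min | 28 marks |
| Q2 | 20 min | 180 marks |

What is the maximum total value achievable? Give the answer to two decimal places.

Take in order of value per unit:
- Q3 (187/8 per unit): all 8 → value 187, running total 187.00
- Q2 (180/20 per unit): 14 of 20 → value 14×180/20 = 126.0000, running total 313.00
Total 313.00.

313.00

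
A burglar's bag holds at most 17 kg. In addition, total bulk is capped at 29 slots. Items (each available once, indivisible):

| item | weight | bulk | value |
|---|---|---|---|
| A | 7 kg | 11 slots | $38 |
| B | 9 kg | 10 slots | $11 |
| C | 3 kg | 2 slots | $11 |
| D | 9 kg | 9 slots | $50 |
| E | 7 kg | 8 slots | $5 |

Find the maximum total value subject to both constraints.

$88

Feasible sets respecting both limits:
- A+D: weight 16, bulk 20, value 88
- C+D: weight 12, bulk 11, value 61
- D+E: weight 16, bulk 17, value 55
Best: $88.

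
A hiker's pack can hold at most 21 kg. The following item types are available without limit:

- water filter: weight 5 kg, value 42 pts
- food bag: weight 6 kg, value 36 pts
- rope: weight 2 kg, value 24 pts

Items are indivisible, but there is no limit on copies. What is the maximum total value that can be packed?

240 pts

Best value-per-unit is rope at 24/2, and filling with it alone uses weight 10×2=20. No mix of the others beats 10×24 = 240.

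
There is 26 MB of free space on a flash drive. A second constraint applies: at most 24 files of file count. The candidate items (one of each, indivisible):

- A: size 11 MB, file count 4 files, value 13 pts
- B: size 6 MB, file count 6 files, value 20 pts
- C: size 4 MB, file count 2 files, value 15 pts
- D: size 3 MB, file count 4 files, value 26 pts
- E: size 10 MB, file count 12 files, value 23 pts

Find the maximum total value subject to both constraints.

84 pts

Feasible sets respecting both limits:
- B+C+D+E: size 23, file count 24, value 84
- A+B+C+D: size 24, file count 16, value 74
- B+D+E: size 19, file count 22, value 69
Best: 84 pts.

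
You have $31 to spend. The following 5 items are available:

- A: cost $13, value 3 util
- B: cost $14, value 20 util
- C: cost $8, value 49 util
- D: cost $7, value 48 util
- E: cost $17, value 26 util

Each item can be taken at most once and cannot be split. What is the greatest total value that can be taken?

117 util

Check high-value combinations within $31:
- B+C+D: cost 14+8+7=29, value 20+49+48=117
- A+C+D: cost 13+8+7=28, value 3+49+48=100
- C+D: cost 8+7=15, value 49+48=97
- C+E: cost 8+17=25, value 49+26=75
Best: 117 util.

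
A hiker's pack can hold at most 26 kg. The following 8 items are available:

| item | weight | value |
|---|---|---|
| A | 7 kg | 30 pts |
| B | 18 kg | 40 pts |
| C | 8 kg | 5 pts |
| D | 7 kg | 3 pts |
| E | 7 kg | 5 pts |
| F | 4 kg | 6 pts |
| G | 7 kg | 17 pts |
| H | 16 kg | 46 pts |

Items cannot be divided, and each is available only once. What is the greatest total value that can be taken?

Check high-value combinations within 26 kg:
- A+H: weight 7+16=23, value 30+46=76
- A+B: weight 7+18=25, value 30+40=70
- G+H: weight 7+16=23, value 17+46=63
Best: 76 pts.

76 pts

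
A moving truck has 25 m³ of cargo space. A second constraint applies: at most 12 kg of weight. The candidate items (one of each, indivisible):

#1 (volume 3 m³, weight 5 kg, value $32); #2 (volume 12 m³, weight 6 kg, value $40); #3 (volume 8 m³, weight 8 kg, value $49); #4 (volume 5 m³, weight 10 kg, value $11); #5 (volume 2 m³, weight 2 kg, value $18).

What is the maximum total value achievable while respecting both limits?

$72

Feasible sets respecting both limits:
- #1+#2: volume 15, weight 11, value 72
- #3+#5: volume 10, weight 10, value 67
- #2+#5: volume 14, weight 8, value 58
- #1+#5: volume 5, weight 7, value 50
Best: $72.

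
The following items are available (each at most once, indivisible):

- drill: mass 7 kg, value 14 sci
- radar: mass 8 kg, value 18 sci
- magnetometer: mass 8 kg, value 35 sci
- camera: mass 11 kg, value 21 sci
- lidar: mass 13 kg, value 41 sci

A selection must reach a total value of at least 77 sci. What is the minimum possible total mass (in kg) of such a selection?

28

Subsets with value ≥ 77, sorted by total mass:
- drill+magnetometer+lidar: mass 28, value 90
- radar+magnetometer+lidar: mass 29, value 94
Minimum mass: 28 kg.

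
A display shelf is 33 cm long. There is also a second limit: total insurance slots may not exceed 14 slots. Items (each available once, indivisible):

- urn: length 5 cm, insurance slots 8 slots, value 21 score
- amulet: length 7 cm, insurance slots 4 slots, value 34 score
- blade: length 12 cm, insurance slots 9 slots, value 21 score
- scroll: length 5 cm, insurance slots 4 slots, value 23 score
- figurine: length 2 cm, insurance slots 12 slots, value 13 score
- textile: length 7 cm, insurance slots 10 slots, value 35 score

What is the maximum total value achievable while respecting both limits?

69 score

Feasible sets respecting both limits:
- amulet+textile: length 14, insurance slots 14, value 69
- scroll+textile: length 12, insurance slots 14, value 58
- amulet+scroll: length 12, insurance slots 8, value 57
Best: 69 score.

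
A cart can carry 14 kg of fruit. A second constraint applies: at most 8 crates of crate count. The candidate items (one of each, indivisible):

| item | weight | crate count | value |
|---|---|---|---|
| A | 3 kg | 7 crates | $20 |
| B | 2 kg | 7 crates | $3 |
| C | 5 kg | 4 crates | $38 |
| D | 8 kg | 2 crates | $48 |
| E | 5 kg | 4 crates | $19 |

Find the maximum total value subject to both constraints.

Feasible sets respecting both limits:
- C+D: weight 13, crate count 6, value 86
- D+E: weight 13, crate count 6, value 67
- C+E: weight 10, crate count 8, value 57
Best: $86.

$86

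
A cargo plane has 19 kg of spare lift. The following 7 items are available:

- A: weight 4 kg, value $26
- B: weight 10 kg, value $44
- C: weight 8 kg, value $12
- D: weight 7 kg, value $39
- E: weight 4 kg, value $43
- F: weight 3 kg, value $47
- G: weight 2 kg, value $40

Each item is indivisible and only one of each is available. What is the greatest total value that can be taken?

$174

Check high-value combinations within 19 kg:
- B+E+F+G: weight 10+4+3+2=19, value 44+43+47+40=174
- D+E+F+G: weight 7+4+3+2=16, value 39+43+47+40=169
- A+B+F+G: weight 4+10+3+2=19, value 26+44+47+40=157
- A+E+F+G: weight 4+4+3+2=13, value 26+43+47+40=156
- A+D+E+F: weight 4+7+4+3=18, value 26+39+43+47=155
Best: $174.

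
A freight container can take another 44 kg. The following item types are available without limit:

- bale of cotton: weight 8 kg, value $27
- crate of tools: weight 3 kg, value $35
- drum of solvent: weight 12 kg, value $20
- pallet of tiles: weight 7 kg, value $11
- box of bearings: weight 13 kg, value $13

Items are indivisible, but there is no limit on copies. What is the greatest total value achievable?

$490

Best value-per-unit is crate of tools at 35/3, and filling with it alone uses weight 14×3=42. No mix of the others beats 14×35 = 490.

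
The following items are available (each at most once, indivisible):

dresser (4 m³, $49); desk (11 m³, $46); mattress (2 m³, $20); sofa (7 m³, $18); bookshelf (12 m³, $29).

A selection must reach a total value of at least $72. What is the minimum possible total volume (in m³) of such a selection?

Subsets with value ≥ 72, sorted by total volume:
- dresser+mattress+sofa: volume 13, value 87
- dresser+desk: volume 15, value 95
Minimum volume: 13 m³.

13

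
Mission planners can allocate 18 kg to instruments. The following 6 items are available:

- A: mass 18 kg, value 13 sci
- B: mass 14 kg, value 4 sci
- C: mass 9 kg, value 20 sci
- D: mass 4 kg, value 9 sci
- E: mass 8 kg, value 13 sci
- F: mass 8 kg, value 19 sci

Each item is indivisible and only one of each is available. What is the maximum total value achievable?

Check high-value combinations within 18 kg:
- C+F: mass 9+8=17, value 20+19=39
- C+E: mass 9+8=17, value 20+13=33
- E+F: mass 8+8=16, value 13+19=32
- C+D: mass 9+4=13, value 20+9=29
- D+F: mass 4+8=12, value 9+19=28
Best: 39 sci.

39 sci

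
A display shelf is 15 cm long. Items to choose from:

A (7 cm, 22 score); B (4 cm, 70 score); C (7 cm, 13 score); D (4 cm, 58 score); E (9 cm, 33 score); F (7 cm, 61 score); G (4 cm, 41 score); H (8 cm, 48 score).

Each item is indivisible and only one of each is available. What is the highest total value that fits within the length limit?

Check high-value combinations within 15 cm:
- B+D+F: length 4+4+7=15, value 70+58+61=189
- B+F+G: length 4+7+4=15, value 70+61+41=172
- B+D+G: length 4+4+4=12, value 70+58+41=169
- D+F+G: length 4+7+4=15, value 58+61+41=160
Best: 189 score.

189 score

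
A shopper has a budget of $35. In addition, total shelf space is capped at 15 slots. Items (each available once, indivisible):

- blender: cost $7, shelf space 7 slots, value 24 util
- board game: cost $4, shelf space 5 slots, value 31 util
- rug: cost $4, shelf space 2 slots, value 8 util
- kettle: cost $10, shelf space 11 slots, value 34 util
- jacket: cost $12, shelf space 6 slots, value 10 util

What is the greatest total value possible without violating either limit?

Feasible sets respecting both limits:
- blender+board game+rug: cost 15, shelf space 14, value 63
- blender+board game: cost 11, shelf space 12, value 55
- board game+rug+jacket: cost 20, shelf space 13, value 49
- rug+kettle: cost 14, shelf space 13, value 42
Best: 63 util.

63 util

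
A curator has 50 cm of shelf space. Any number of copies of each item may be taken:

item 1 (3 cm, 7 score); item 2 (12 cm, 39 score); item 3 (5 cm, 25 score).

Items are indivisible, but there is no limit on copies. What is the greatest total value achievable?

250 score

Best value-per-unit is item 3 at 25/5, and filling with it alone uses length 10×5=50. No mix of the others beats 10×25 = 250.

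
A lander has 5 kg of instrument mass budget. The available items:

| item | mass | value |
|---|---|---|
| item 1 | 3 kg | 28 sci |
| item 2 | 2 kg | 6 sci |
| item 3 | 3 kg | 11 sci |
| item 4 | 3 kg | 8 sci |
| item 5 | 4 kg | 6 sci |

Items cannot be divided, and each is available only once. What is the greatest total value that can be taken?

34 sci

This is a 0/1 knapsack; check combinations near the capacity.
- item 1+item 2: mass 3+2=5, value 28+6=34
- item 1: mass 3, value 28
- item 2+item 3: mass 2+3=5, value 6+11=17
- item 2+item 4: mass 2+3=5, value 6+8=14
- item 3: mass 3, value 11
Best: 34 sci.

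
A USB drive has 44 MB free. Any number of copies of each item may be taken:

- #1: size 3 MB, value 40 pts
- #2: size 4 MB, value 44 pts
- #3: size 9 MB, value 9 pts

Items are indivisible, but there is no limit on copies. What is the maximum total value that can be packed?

Best value-per-unit is #1 at 40/3; filling with it alone gives 14×40 = 560.
Optimal mix: 12×#1 + 2×#2 → size 44, value 568.

568 pts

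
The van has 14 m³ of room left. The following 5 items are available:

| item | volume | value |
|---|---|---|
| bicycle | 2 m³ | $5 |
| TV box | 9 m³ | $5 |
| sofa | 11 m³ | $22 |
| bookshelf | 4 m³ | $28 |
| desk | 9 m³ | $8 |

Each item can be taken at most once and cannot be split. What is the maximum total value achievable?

Check high-value combinations within 14 m³:
- bookshelf+desk: volume 4+9=13, value 28+8=36
- bicycle+bookshelf: volume 2+4=6, value 5+28=33
- TV box+bookshelf: volume 9+4=13, value 5+28=33
Best: $36.

$36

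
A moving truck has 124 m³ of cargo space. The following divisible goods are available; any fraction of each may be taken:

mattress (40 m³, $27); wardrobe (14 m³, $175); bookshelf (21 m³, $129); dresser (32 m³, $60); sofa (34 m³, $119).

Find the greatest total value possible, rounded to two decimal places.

498.53

Take in order of value per unit:
- wardrobe (175/14 per unit): all 14 → value 175, running total 175.00
- bookshelf (129/21 per unit): all 21 → value 129, running total 304.00
- sofa (119/34 per unit): all 34 → value 119, running total 423.00
- dresser (60/32 per unit): all 32 → value 60, running total 483.00
- mattress (27/40 per unit): 23 of 40 → value 23×27/40 = 15.5250, running total 498.53
Total 498.53.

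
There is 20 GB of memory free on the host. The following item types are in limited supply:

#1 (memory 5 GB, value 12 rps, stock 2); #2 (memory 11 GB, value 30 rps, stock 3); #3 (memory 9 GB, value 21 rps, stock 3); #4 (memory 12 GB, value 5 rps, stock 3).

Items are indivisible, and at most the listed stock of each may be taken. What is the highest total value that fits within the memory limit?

51 rps

Best selections within memory 20 and stock limits:
- 1×#2 + 1×#3: memory 20, value 51
- 2×#1 + 1×#3: memory 19, value 45
- 1×#1 + 1×#2: memory 16, value 42
- 2×#3: memory 18, value 42
Best: 51 rps.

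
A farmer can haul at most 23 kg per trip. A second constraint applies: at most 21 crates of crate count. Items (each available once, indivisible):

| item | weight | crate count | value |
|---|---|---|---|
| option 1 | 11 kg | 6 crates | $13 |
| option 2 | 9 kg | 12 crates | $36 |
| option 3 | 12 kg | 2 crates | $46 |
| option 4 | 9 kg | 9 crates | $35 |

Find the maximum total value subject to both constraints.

$82

Feasible sets respecting both limits:
- option 2+option 3: weight 21, crate count 14, value 82
- option 3+option 4: weight 21, crate count 11, value 81
- option 2+option 4: weight 18, crate count 21, value 71
- option 1+option 3: weight 23, crate count 8, value 59
Best: $82.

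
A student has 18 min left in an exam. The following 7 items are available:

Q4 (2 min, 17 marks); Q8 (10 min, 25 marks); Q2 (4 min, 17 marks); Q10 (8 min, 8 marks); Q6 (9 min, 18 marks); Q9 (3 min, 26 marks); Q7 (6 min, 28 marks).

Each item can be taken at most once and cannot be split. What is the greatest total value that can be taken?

Check high-value combinations within 18 min:
- Q4+Q2+Q9+Q7: time 2+4+3+6=15, value 17+17+26+28=88
- Q4+Q2+Q6+Q9: time 2+4+9+3=18, value 17+17+18+26=78
- Q6+Q9+Q7: time 9+3+6=18, value 18+26+28=72
- Q4+Q9+Q7: time 2+3+6=11, value 17+26+28=71
- Q2+Q9+Q7: time 4+3+6=13, value 17+26+28=71
Best: 88 marks.

88 marks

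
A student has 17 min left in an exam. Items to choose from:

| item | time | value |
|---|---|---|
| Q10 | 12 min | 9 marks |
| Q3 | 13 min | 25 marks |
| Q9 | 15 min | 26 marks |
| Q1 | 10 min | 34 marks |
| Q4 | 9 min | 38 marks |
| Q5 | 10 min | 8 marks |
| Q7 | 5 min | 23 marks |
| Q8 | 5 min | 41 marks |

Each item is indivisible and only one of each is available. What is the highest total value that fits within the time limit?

79 marks

Check high-value combinations within 17 min:
- Q4+Q8: time 9+5=14, value 38+41=79
- Q1+Q8: time 10+5=15, value 34+41=75
- Q7+Q8: time 5+5=10, value 23+41=64
- Q4+Q7: time 9+5=14, value 38+23=61
- Q1+Q7: time 10+5=15, value 34+23=57
Best: 79 marks.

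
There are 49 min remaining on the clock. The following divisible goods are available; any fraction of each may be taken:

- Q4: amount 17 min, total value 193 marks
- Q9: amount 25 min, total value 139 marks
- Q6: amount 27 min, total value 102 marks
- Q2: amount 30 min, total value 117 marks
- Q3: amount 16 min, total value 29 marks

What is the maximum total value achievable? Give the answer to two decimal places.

359.30

Take in order of value per unit:
- Q4 (193/17 per unit): all 17 → value 193, running total 193.00
- Q9 (139/25 per unit): all 25 → value 139, running total 332.00
- Q2 (117/30 per unit): 7 of 30 → value 7×117/30 = 27.3000, running total 359.30
Total 359.30.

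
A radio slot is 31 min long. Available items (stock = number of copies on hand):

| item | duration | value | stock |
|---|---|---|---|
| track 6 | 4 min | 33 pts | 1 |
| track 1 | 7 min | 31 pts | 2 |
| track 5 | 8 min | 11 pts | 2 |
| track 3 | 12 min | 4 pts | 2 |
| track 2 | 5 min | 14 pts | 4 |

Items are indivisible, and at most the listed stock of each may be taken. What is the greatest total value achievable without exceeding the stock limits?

123 pts

Top feasible selections:
- 1×track 6 + 2×track 1 + 2×track 2: duration 28, value 123
- 1×track 6 + 1×track 1 + 4×track 2: duration 31, value 120
Best: 123 pts.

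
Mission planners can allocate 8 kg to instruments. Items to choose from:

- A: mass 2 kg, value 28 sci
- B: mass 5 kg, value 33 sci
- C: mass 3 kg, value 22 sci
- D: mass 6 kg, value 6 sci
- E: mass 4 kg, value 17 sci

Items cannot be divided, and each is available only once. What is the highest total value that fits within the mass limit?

Check high-value combinations within 8 kg:
- A+B: mass 2+5=7, value 28+33=61
- B+C: mass 5+3=8, value 33+22=55
- A+C: mass 2+3=5, value 28+22=50
Best: 61 sci.

61 sci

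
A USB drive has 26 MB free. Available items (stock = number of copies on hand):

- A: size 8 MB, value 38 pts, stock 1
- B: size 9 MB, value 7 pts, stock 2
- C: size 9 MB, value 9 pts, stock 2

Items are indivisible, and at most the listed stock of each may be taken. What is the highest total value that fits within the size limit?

56 pts

Top feasible selections:
- 1×A + 2×C: size 26, value 56
- 1×A + 1×B + 1×C: size 26, value 54
- 1×A + 2×B: size 26, value 52
Best: 56 pts.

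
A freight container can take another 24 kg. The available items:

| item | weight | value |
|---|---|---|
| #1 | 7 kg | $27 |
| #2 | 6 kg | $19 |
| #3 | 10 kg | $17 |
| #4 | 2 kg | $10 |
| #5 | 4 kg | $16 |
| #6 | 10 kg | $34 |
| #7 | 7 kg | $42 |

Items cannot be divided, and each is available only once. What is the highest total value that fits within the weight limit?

$104

Check high-value combinations within 24 kg:
- #1+#2+#5+#7: weight 7+6+4+7=24, value 27+19+16+42=104
- #1+#6+#7: weight 7+10+7=24, value 27+34+42=103
- #4+#5+#6+#7: weight 2+4+10+7=23, value 10+16+34+42=102
Best: $104.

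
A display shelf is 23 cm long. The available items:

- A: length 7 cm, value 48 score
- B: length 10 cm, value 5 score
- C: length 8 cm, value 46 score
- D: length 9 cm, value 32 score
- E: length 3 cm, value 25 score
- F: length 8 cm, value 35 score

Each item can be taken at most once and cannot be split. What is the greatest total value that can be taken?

Check high-value combinations within 23 cm:
- A+C+F: length 7+8+8=23, value 48+46+35=129
- A+C+E: length 7+8+3=18, value 48+46+25=119
- A+E+F: length 7+3+8=18, value 48+25+35=108
- C+E+F: length 8+3+8=19, value 46+25+35=106
- A+D+E: length 7+9+3=19, value 48+32+25=105
Best: 129 score.

129 score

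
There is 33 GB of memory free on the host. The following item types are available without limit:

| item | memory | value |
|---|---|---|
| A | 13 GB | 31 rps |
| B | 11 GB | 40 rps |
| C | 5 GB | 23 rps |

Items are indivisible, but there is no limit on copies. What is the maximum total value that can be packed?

138 rps

Best value-per-unit is C at 23/5, and filling with it alone uses memory 6×5=30. No mix of the others beats 6×23 = 138.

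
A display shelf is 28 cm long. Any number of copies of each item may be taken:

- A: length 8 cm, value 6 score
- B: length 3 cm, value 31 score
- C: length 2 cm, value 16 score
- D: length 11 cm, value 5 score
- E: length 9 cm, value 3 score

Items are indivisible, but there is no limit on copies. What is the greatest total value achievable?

Best value-per-unit is B at 31/3; filling with it alone gives 9×31 = 279.
Optimal mix: 8×B + 2×C → length 28, value 280.

280 score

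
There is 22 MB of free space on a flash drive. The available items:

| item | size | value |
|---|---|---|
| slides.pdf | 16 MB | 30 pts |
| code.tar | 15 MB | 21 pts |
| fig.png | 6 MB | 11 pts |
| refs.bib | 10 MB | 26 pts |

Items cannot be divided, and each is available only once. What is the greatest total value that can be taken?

Check high-value combinations within 22 MB:
- slides.pdf+fig.png: size 16+6=22, value 30+11=41
- fig.png+refs.bib: size 6+10=16, value 11+26=37
- code.tar+fig.png: size 15+6=21, value 21+11=32
- slides.pdf: size 16, value 30
- refs.bib: size 10, value 26
Best: 41 pts.

41 pts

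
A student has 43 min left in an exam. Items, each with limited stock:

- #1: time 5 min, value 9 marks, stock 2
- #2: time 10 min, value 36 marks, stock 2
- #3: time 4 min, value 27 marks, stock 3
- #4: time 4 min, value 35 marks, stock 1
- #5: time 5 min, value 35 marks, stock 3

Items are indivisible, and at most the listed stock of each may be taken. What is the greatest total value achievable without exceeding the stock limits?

257 marks

Best selections within time 43 and stock limits:
- 1×#2 + 3×#3 + 1×#4 + 3×#5: time 41, value 257
- 2×#1 + 3×#3 + 1×#4 + 3×#5: time 41, value 239
- 1×#1 + 1×#2 + 2×#3 + 1×#4 + 3×#5: time 42, value 239
Best: 257 marks.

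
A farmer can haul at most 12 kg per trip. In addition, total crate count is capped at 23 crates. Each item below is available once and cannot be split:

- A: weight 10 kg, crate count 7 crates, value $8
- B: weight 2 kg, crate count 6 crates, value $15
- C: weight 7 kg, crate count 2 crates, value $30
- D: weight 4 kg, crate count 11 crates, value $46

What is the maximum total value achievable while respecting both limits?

Feasible sets respecting both limits:
- C+D: weight 11, crate count 13, value 76
- B+D: weight 6, crate count 17, value 61
- D: weight 4, crate count 11, value 46
- B+C: weight 9, crate count 8, value 45
Best: $76.

$76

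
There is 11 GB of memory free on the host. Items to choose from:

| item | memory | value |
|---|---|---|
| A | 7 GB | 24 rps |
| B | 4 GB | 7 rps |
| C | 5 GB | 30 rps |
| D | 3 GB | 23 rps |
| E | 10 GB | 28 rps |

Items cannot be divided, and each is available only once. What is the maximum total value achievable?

This is a 0/1 knapsack; check combinations near the capacity.
- C+D: memory 5+3=8, value 30+23=53
- A+D: memory 7+3=10, value 24+23=47
- B+C: memory 4+5=9, value 7+30=37
- A+B: memory 7+4=11, value 24+7=31
- C: memory 5, value 30
Best: 53 rps.

53 rps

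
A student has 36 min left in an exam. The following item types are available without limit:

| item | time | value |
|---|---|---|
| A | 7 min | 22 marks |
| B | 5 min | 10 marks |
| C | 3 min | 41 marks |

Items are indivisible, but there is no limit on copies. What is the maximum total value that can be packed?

Best value-per-unit is C at 41/3, and filling with it alone uses time 12×3=36. No mix of the others beats 12×41 = 492.

492 marks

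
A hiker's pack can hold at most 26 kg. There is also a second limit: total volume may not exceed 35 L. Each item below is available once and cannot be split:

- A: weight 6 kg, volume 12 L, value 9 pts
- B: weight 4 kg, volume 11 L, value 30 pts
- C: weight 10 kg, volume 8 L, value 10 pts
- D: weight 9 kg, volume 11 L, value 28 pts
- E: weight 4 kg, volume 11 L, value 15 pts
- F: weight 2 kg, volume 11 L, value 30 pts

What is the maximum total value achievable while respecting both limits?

88 pts

Feasible sets respecting both limits:
- B+D+F: weight 15, volume 33, value 88
- B+E+F: weight 10, volume 33, value 75
- B+D+E: weight 17, volume 33, value 73
- D+E+F: weight 15, volume 33, value 73
Best: 88 pts.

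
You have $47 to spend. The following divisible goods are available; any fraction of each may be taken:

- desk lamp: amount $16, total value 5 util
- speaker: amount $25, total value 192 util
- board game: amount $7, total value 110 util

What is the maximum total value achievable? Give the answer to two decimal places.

Take in order of value per unit:
- board game (110/7 per unit): all 7 → value 110, running total 110.00
- speaker (192/25 per unit): all 25 → value 192, running total 302.00
- desk lamp (5/16 per unit): 15 of 16 → value 15×5/16 = 4.6875, running total 306.69
Total 306.69.

306.69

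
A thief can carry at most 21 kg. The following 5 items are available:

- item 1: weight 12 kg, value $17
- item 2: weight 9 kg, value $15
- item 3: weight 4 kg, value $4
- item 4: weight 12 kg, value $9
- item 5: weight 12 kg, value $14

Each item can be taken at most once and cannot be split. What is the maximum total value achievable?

Check high-value combinations within 21 kg:
- item 1+item 2: weight 12+9=21, value 17+15=32
- item 2+item 5: weight 9+12=21, value 15+14=29
- item 2+item 4: weight 9+12=21, value 15+9=24
- item 1+item 3: weight 12+4=16, value 17+4=21
- item 2+item 3: weight 9+4=13, value 15+4=19
Best: $32.

$32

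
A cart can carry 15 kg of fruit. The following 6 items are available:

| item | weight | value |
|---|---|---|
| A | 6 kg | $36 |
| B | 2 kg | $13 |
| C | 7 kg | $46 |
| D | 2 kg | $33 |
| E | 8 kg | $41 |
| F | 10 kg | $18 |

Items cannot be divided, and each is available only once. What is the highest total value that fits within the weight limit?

Check high-value combinations within 15 kg:
- A+C+D: weight 6+7+2=15, value 36+46+33=115
- A+B+C: weight 6+2+7=15, value 36+13+46=95
- B+C+D: weight 2+7+2=11, value 13+46+33=92
- B+D+E: weight 2+2+8=12, value 13+33+41=87
- C+E: weight 7+8=15, value 46+41=87
Best: $115.

$115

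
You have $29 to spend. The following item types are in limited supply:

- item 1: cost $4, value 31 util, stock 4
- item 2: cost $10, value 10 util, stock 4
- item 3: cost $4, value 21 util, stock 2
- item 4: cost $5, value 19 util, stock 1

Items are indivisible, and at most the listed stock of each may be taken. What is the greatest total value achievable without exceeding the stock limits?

185 util

Top feasible selections:
- 4×item 1 + 2×item 3 + 1×item 4: cost 29, value 185
- 4×item 1 + 2×item 3: cost 24, value 166
- 4×item 1 + 1×item 3 + 1×item 4: cost 25, value 164
Best: 185 util.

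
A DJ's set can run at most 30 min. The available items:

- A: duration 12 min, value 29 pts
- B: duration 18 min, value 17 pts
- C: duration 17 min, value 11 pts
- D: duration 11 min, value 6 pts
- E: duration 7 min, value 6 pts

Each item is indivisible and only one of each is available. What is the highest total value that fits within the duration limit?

Check high-value combinations within 30 min:
- A+B: duration 12+18=30, value 29+17=46
- A+D+E: duration 12+11+7=30, value 29+6+6=41
- A+C: duration 12+17=29, value 29+11=40
Best: 46 pts.

46 pts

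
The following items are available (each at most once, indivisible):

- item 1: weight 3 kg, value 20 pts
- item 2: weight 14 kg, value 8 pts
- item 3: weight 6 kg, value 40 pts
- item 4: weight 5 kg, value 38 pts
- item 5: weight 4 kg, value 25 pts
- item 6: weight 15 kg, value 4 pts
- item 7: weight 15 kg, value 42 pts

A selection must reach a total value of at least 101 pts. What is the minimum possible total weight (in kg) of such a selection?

Subsets with value ≥ 101, sorted by total weight:
- item 3+item 4+item 5: weight 15, value 103
- item 1+item 3+item 4+item 5: weight 18, value 123
Minimum weight: 15 kg.

15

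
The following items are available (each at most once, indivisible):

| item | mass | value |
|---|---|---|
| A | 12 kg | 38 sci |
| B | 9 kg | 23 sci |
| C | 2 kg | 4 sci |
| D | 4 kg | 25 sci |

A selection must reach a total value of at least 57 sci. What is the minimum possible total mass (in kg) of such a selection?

Subsets with value ≥ 57, sorted by total mass:
- A+D: mass 16, value 63
- A+C+D: mass 18, value 67
- A+B: mass 21, value 61
- A+B+C: mass 23, value 65
Minimum mass: 16 kg.

16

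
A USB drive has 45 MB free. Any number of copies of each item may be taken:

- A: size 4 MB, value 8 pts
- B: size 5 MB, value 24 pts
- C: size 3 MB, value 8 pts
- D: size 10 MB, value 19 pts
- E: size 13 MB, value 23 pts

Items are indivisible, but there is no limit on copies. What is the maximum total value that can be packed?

216 pts

Best value-per-unit is B at 24/5, and filling with it alone uses size 9×5=45. No mix of the others beats 9×24 = 216.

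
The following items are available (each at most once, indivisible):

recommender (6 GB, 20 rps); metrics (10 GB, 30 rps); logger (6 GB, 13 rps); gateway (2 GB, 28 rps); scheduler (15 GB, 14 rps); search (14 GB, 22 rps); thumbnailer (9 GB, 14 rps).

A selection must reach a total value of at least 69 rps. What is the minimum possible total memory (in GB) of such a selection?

Subsets with value ≥ 69, sorted by total memory:
- recommender+metrics+gateway: memory 18, value 78
- metrics+logger+gateway: memory 18, value 71
Minimum memory: 18 GB.

18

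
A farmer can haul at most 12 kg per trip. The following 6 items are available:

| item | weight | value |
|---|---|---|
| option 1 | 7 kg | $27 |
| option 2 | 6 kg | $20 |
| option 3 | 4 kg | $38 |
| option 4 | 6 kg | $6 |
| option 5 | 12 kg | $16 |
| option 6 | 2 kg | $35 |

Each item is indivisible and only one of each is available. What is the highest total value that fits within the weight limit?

$93

This is a 0/1 knapsack; check combinations near the capacity.
- option 2+option 3+option 6: weight 6+4+2=12, value 20+38+35=93
- option 3+option 4+option 6: weight 4+6+2=12, value 38+6+35=79
- option 3+option 6: weight 4+2=6, value 38+35=73
Best: $93.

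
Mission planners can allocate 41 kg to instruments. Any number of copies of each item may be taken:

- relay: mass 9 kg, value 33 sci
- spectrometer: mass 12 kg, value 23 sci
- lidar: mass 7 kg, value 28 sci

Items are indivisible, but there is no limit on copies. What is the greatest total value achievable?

Best value-per-unit is lidar at 28/7; filling with it alone gives 5×28 = 140.
Optimal mix: 3×relay + 2×lidar → mass 41, value 155.

155 sci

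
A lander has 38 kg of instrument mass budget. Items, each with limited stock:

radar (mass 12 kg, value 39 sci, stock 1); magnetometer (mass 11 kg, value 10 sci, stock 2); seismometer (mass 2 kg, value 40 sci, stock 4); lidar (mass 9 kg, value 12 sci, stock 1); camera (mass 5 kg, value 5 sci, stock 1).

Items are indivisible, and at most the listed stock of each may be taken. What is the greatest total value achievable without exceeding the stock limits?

216 sci

Best selections within mass 38 and stock limits:
- 1×radar + 4×seismometer + 1×lidar + 1×camera: mass 34, value 216
- 1×radar + 1×magnetometer + 4×seismometer + 1×camera: mass 36, value 214
Best: 216 sci.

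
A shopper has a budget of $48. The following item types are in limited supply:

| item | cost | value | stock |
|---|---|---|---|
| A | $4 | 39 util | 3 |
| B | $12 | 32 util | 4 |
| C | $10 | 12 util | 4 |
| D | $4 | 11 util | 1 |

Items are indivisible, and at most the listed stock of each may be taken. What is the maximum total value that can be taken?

213 util

Best selections within cost 48 and stock limits:
- 3×A + 3×B: cost 48, value 213
- 3×A + 2×B + 1×C: cost 46, value 193
Best: 213 util.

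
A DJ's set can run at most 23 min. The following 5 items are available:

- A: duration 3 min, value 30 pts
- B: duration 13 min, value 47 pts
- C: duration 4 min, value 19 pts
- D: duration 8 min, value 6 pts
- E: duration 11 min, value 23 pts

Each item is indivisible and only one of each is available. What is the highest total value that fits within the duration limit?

96 pts

Check high-value combinations within 23 min:
- A+B+C: duration 3+13+4=20, value 30+47+19=96
- A+B: duration 3+13=16, value 30+47=77
- A+C+E: duration 3+4+11=18, value 30+19+23=72
Best: 96 pts.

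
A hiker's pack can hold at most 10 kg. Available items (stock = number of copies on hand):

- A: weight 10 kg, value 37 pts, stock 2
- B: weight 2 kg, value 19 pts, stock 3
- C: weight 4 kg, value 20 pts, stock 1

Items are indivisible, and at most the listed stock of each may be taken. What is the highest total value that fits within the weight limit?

Best selections within weight 10 and stock limits:
- 3×B + 1×C: weight 10, value 77
- 2×B + 1×C: weight 8, value 58
- 3×B: weight 6, value 57
- 1×B + 1×C: weight 6, value 39
Best: 77 pts.

77 pts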